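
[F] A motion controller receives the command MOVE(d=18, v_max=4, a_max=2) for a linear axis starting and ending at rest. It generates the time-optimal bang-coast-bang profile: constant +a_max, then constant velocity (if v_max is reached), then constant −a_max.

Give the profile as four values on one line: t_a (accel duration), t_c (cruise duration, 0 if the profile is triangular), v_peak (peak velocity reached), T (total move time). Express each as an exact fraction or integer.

t_a=2 t_c=5/2 v_peak=4 T=13/2

(v_max)²/a_max = 4²/2 = 8
18 ≥ 8 so v_max reached
t_a = 4/2 = 2; v_peak = 4
d_cruise = 18 − 8 = 10; t_c = 10/4 = 5/2
T = 2·2 + 5/2 = 13/2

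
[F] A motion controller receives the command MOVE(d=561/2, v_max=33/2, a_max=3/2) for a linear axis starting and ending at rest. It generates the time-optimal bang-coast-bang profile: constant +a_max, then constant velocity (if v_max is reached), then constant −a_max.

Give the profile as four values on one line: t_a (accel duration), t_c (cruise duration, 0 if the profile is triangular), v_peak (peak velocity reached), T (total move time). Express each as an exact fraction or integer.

t_a=11 t_c=6 v_peak=33/2 T=28

vₘ²/aₘ = (33/2)²/(3/2) = 363/2
561/2 ≥ 363/2 so v_max reached
t_a = (33/2)/(3/2) = 11; v_peak = 33/2
d_cruise = 561/2 − 363/2 = 99; t_c = 99/(33/2) = 6
T = 2·11 + 6 = 28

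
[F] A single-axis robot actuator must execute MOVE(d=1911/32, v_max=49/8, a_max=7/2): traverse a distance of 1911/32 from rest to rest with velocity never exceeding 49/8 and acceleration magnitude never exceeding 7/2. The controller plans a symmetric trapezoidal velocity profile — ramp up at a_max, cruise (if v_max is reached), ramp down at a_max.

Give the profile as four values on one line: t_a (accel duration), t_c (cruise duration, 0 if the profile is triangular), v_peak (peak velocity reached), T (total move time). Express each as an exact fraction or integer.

t_a=7/4 t_c=8 v_peak=49/8 T=23/2

(v_max)²/a_max = (49/8)²/(7/2) = 343/32
1911/32 ≥ 343/32 → trapezoidal
t_a = (49/8)/(7/2) = 7/4; v_peak = 49/8
d_cruise = 1911/32 − 343/32 = 49; t_c = 49/(49/8) = 8
T = 2·7/4 + 8 = 23/2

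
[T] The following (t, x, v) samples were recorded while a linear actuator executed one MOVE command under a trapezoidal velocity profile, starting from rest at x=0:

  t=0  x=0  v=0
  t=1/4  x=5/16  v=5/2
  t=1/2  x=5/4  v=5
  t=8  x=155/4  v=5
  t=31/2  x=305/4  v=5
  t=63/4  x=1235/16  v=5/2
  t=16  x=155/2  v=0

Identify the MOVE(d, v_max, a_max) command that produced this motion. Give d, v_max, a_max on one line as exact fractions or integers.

d=155/2 v_max=5 a_max=10

final state: t=16, x=155/2, v=0 → d = 155/2
a_max = (5/2−0)/(1/4−0) = 10
max v = 5 over t∈[1/2,31/2] → v_max = 5
check: 5·(1/2+15) = 155/2 ✓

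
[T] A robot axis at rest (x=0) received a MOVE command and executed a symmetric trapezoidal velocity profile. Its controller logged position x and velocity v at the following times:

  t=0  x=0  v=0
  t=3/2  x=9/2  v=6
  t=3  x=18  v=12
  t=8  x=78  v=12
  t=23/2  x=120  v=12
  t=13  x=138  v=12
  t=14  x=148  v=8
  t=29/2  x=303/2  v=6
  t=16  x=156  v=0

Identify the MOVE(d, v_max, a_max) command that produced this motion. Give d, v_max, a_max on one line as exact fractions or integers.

final state: t=16, x=156, v=0 → d = 156
a_max = (6−0)/(3/2−0) = 4
max v = 12 over t∈[3,13] → v_max = 12
check: 12·(3+10) = 156 ✓

d=156 v_max=12 a_max=4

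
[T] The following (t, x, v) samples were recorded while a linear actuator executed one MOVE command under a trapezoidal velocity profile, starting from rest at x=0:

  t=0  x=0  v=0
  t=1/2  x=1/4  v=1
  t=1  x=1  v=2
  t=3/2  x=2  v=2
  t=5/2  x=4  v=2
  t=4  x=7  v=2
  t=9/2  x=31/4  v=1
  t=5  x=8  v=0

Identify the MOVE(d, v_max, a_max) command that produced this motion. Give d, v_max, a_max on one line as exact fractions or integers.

final state: t=5, x=8, v=0 → d = 8
a_max = (1−0)/(1/2−0) = 2
max v = 2 over t∈[1,4] → v_max = 2
check: 2·(1+3) = 8 ✓

d=8 v_max=2 a_max=2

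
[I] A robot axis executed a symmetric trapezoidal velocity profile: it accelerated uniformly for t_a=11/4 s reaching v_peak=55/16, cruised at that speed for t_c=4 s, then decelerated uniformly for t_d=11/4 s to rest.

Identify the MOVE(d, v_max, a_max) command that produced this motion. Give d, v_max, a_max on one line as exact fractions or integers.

d=1485/64 v_max=55/16 a_max=5/4

a_max = (55/16)/(11/4) = 5/4
d_a = ½·55/16·11/4 = 605/128; d_c = 55/16·4 = 55/4
d = 2·605/128 + 55/4 = 1485/64
t_c = 4 > 0 → v_max = v_peak = 55/16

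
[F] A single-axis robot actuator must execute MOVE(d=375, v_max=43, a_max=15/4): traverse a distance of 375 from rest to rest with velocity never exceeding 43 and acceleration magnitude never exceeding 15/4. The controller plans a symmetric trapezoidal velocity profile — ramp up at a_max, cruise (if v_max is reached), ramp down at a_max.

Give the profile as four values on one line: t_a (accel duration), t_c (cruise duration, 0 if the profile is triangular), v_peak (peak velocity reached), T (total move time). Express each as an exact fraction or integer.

t_a=10 t_c=0 v_peak=75/2 T=20

vₘ²/aₘ = 43²/(15/4) = 7396/15
375 < 7396/15 → triangular
v_peak = √(375·15/4) = √(5625/4) = 75/2
t_a = (75/2)/(15/4) = 10; t_c = 0
T = 2·10 = 20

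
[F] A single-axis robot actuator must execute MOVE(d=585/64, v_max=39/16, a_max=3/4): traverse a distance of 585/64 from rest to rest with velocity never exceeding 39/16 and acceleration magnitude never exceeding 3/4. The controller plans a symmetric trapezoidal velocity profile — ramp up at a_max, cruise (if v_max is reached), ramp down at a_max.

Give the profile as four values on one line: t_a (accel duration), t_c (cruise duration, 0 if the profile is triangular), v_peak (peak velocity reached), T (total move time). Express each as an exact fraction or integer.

t_a=13/4 t_c=1/2 v_peak=39/16 T=7

(v_max)²/a_max = (39/16)²/(3/4) = 507/64
585/64 ≥ 507/64 so v_max reached
t_a = (39/16)/(3/4) = 13/4; v_peak = 39/16
d_cruise = 585/64 − 507/64 = 39/32; t_c = (39/32)/(39/16) = 1/2
T = 2·13/4 + 1/2 = 7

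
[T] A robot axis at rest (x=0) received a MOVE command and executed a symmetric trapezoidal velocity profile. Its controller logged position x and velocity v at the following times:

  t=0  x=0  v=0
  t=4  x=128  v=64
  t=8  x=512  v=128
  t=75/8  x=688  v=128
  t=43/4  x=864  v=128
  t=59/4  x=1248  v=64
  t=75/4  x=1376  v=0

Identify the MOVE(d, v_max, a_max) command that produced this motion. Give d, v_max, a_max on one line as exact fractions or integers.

d=1376 v_max=128 a_max=16

final state: t=75/4, x=1376, v=0 → d = 1376
a_max = (64−0)/(4−0) = 16
max v = 128 over t∈[8,43/4] → v_max = 128
check: 128·(8+11/4) = 1376 ✓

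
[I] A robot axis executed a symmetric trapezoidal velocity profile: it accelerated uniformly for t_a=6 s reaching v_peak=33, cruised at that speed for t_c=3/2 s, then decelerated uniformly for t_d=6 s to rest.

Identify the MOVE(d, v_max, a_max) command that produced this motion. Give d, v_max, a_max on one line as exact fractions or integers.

a_max = 33/6 = 11/2
d_a = ½·33·6 = 99; d_c = 33·3/2 = 99/2
d = 2·99 + 99/2 = 495/2
t_c = 3/2 > 0 → v_max = v_peak = 33

d=495/2 v_max=33 a_max=11/2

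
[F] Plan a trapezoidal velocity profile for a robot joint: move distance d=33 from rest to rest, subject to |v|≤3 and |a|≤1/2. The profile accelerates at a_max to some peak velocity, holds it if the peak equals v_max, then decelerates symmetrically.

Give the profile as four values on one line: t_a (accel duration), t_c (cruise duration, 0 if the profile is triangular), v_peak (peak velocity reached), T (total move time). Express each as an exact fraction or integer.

vₘ²/aₘ = 3²/(1/2) = 18
33 ≥ 18 so v_max reached
t_a = 3/(1/2) = 6; v_peak = 3
d_cruise = 33 − 18 = 15; t_c = 15/3 = 5
T = 2·6 + 5 = 17

t_a=6 t_c=5 v_peak=3 T=17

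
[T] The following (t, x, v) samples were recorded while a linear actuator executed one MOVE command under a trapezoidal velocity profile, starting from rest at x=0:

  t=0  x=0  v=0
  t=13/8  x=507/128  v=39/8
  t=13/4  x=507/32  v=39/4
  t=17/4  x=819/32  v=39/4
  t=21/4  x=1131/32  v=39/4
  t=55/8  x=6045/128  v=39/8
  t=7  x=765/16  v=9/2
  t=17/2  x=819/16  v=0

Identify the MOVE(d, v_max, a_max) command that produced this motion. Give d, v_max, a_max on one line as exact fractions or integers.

d=819/16 v_max=39/4 a_max=3

final state: t=17/2, x=819/16, v=0 → d = 819/16
a_max = (39/8−0)/(13/8−0) = 3
max v = 39/4 over t∈[13/4,21/4] → v_max = 39/4
check: 39/4·(13/4+2) = 819/16 ✓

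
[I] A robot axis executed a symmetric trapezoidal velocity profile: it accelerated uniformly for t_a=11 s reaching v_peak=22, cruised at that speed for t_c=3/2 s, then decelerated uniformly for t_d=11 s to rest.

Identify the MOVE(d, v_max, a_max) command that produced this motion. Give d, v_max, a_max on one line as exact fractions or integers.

d=275 v_max=22 a_max=2

a_max = 22/11 = 2
d_a = ½·22·11 = 121; d_c = 22·3/2 = 33
d = 2·121 + 33 = 275
t_c = 3/2 > 0 ⇒ limit active, v_max = 22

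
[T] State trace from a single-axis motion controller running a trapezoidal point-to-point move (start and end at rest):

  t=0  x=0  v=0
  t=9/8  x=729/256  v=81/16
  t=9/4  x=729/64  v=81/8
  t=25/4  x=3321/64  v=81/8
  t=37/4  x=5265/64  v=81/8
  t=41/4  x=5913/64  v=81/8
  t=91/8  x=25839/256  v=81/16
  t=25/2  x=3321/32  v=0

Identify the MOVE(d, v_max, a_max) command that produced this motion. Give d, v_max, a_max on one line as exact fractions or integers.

final state: t=25/2, x=3321/32, v=0 → d = 3321/32
a_max = (81/16−0)/(9/8−0) = 9/2
max v = 81/8 over t∈[9/4,41/4] → v_max = 81/8
check: 81/8·(9/4+8) = 3321/32 ✓

d=3321/32 v_max=81/8 a_max=9/2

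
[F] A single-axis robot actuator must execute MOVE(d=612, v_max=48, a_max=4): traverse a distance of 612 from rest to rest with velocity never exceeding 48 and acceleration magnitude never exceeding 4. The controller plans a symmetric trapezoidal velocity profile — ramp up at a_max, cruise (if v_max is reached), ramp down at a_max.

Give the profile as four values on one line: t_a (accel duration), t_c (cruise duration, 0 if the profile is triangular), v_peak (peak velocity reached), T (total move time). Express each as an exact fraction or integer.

t_a=12 t_c=3/4 v_peak=48 T=99/4

(v_max)²/a_max = 48²/4 = 576
612 ≥ 576 → trapezoidal
t_a = 48/4 = 12; v_peak = 48
d_cruise = 612 − 576 = 36; t_c = 36/48 = 3/4
T = 2·12 + 3/4 = 99/4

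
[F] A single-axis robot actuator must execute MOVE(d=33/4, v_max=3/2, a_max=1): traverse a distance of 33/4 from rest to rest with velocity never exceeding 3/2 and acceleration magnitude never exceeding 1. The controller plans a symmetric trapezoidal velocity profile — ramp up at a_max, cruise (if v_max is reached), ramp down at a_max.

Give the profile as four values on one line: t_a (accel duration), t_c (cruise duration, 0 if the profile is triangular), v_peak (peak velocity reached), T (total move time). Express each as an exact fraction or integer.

v_max²/a_max = (3/2)²/1 = 9/4
33/4 ≥ 9/4 ⇒ cruise phase
t_a = (3/2)/1 = 3/2; v_peak = 3/2
d_cruise = 33/4 − 9/4 = 6; t_c = 6/(3/2) = 4
T = 2·3/2 + 4 = 7

t_a=3/2 t_c=4 v_peak=3/2 T=7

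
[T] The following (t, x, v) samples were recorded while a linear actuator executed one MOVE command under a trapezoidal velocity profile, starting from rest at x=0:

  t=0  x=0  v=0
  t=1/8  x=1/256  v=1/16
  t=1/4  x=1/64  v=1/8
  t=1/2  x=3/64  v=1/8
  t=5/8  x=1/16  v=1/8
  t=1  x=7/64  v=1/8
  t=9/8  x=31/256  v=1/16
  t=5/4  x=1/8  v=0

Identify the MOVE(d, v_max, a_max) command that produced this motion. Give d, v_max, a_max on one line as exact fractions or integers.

d=1/8 v_max=1/8 a_max=1/2

final state: t=5/4, x=1/8, v=0 → d = 1/8
a_max = (1/16−0)/(1/8−0) = 1/2
max v = 1/8 over t∈[1/4,1] → v_max = 1/8
check: 1/8·(1/4+3/4) = 1/8 ✓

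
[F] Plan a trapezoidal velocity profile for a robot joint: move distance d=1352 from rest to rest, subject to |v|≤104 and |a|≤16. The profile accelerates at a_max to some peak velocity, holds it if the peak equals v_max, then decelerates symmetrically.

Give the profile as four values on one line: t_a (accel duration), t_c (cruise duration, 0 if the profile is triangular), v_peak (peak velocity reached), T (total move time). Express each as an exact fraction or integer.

t_a=13/2 t_c=13/2 v_peak=104 T=39/2

(v_max)²/a_max = 104²/16 = 676
1352 ≥ 676 ⇒ cruise phase
t_a = 104/16 = 13/2; v_peak = 104
d_cruise = 1352 − 676 = 676; t_c = 676/104 = 13/2
T = 2·13/2 + 13/2 = 39/2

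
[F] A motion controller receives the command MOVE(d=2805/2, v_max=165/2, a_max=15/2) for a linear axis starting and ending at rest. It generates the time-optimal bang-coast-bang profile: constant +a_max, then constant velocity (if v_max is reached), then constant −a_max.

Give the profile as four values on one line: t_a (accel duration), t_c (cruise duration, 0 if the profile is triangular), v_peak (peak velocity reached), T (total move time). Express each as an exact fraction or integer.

t_a=11 t_c=6 v_peak=165/2 T=28

v_max²/a_max = (165/2)²/(15/2) = 1815/2
2805/2 ≥ 1815/2 so v_max reached
t_a = (165/2)/(15/2) = 11; v_peak = 165/2
d_cruise = 2805/2 − 1815/2 = 495; t_c = 495/(165/2) = 6
T = 2·11 + 6 = 28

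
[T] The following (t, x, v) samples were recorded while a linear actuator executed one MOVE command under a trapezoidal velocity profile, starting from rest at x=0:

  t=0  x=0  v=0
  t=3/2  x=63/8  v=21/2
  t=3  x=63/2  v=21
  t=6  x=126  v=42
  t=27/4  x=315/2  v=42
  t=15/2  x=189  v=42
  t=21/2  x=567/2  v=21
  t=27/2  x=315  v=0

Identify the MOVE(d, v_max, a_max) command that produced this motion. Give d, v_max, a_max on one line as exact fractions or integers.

d=315 v_max=42 a_max=7

final state: t=27/2, x=315, v=0 → d = 315
a_max = (21/2−0)/(3/2−0) = 7
max v = 42 over t∈[6,15/2] → v_max = 42
check: 42·(6+3/2) = 315 ✓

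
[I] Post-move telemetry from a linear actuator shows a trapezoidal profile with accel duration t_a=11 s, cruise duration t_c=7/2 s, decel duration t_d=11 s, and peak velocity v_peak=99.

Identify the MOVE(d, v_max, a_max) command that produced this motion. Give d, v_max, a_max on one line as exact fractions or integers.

a_max = 99/11 = 9
d_a = ½·99·11 = 1089/2; d_c = 99·7/2 = 693/2
d = 2·1089/2 + 693/2 = 2871/2
t_c = 7/2 > 0 ⇒ limit active, v_max = 99

d=2871/2 v_max=99 a_max=9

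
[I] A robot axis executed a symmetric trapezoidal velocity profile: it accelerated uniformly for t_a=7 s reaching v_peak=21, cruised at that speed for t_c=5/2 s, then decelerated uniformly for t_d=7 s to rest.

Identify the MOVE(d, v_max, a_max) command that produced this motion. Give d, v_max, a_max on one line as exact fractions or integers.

a_max = 21/7 = 3
d_a = ½·21·7 = 147/2; d_c = 21·5/2 = 105/2
d = 2·147/2 + 105/2 = 399/2
t_c = 5/2 > 0 ⇒ limit active, v_max = 21

d=399/2 v_max=21 a_max=3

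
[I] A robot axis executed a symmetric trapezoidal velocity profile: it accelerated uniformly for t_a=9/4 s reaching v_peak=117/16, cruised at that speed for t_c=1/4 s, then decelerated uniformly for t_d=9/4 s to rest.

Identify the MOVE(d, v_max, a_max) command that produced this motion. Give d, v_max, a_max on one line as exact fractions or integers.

a_max = (117/16)/(9/4) = 13/4
d_a = ½·117/16·9/4 = 1053/128; d_c = 117/16·1/4 = 117/64
d = 2·1053/128 + 117/64 = 585/32
t_c = 1/4 > 0 so v_max = 117/16

d=585/32 v_max=117/16 a_max=13/4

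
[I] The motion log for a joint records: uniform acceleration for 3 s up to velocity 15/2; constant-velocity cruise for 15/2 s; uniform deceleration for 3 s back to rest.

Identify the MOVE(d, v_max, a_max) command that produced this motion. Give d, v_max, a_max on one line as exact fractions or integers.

a_max = (15/2)/3 = 5/2
d_a = ½·15/2·3 = 45/4; d_c = 15/2·15/2 = 225/4
d = 2·45/4 + 225/4 = 315/4
t_c = 15/2 > 0 ⇒ limit active, v_max = 15/2

d=315/4 v_max=15/2 a_max=5/2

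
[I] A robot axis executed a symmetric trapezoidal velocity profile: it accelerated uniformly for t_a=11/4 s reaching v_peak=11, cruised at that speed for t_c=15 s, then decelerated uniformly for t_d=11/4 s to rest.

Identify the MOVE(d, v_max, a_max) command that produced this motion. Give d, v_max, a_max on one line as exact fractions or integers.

d=781/4 v_max=11 a_max=4

a_max = 11/(11/4) = 4
d_a = ½·11·11/4 = 121/8; d_c = 11·15 = 165
d = 2·121/8 + 165 = 781/4
t_c = 15 > 0 → v_max = v_peak = 11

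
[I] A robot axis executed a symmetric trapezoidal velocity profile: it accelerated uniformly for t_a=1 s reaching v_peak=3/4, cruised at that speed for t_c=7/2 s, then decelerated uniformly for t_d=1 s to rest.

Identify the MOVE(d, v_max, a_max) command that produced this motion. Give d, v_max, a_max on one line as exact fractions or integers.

a_max = (3/4)/1 = 3/4
d_a = ½·3/4·1 = 3/8; d_c = 3/4·7/2 = 21/8
d = 2·3/8 + 21/8 = 27/8
t_c = 7/2 > 0 ⇒ limit active, v_max = 3/4

d=27/8 v_max=3/4 a_max=3/4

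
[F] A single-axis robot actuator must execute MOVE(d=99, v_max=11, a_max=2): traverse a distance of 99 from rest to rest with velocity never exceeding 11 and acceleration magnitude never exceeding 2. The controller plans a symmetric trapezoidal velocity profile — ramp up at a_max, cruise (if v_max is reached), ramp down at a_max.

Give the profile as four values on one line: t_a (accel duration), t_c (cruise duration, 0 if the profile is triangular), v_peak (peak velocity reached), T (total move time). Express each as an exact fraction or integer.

t_a=11/2 t_c=7/2 v_peak=11 T=29/2

vₘ²/aₘ = 11²/2 = 121/2
99 ≥ 121/2 ⇒ cruise phase
t_a = 11/2; v_peak = 11
d_cruise = 99 − 121/2 = 77/2; t_c = (77/2)/11 = 7/2
T = 2·11/2 + 7/2 = 29/2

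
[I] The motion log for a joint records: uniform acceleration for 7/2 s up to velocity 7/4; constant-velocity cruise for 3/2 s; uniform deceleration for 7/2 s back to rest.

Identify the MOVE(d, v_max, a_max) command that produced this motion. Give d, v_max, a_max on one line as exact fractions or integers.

a_max = (7/4)/(7/2) = 1/2
d_a = ½·7/4·7/2 = 49/16; d_c = 7/4·3/2 = 21/8
d = 2·49/16 + 21/8 = 35/4
t_c = 3/2 > 0 → v_max = v_peak = 7/4

d=35/4 v_max=7/4 a_max=1/2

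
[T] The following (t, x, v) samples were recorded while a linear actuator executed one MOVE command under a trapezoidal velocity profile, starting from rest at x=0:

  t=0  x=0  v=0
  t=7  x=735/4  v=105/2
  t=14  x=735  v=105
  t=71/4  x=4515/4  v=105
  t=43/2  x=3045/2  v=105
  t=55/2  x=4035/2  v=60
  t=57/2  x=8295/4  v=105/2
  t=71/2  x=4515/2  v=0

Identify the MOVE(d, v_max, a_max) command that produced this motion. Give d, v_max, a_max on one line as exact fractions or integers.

d=4515/2 v_max=105 a_max=15/2

final state: t=71/2, x=4515/2, v=0 → d = 4515/2
a_max = (105/2−0)/(7−0) = 15/2
max v = 105 over t∈[14,43/2] → v_max = 105
check: 105·(14+15/2) = 4515/2 ✓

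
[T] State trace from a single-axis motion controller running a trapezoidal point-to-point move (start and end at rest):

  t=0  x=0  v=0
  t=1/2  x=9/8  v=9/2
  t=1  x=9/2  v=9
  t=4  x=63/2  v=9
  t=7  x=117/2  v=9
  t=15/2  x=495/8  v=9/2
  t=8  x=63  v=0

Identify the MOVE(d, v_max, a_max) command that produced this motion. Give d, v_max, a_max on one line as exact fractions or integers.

d=63 v_max=9 a_max=9

final state: t=8, x=63, v=0 → d = 63
a_max = (9/2−0)/(1/2−0) = 9
max v = 9 over t∈[1,7] → v_max = 9
check: 9·(1+6) = 63 ✓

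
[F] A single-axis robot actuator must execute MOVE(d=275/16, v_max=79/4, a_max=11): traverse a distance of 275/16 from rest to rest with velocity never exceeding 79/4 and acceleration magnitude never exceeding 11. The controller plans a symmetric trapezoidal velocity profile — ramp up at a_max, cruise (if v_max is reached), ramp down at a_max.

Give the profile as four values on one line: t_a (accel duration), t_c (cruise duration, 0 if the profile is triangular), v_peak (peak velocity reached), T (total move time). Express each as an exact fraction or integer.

v_max²/a_max = (79/4)²/11 = 6241/176
275/16 < 6241/176 so t_c = 0
v_peak = √(275/16·11) = √(3025/16) = 55/4
t_a = (55/4)/11 = 5/4; t_c = 0
T = 2·5/4 = 5/2

t_a=5/4 t_c=0 v_peak=55/4 T=5/2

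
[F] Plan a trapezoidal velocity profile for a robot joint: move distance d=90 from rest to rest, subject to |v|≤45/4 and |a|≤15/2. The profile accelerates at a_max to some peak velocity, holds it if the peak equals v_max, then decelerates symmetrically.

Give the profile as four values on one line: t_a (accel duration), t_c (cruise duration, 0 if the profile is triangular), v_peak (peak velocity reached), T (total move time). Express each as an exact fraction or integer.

(v_max)²/a_max = (45/4)²/(15/2) = 135/8
90 ≥ 135/8 → trapezoidal
t_a = (45/4)/(15/2) = 3/2; v_peak = 45/4
d_cruise = 90 − 135/8 = 585/8; t_c = (585/8)/(45/4) = 13/2
T = 2·3/2 + 13/2 = 19/2

t_a=3/2 t_c=13/2 v_peak=45/4 T=19/2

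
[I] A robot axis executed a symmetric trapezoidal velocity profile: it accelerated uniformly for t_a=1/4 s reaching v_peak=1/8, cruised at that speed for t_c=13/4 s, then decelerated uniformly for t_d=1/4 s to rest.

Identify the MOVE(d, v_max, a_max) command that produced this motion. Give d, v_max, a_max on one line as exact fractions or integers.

a_max = (1/8)/(1/4) = 1/2
d_a = ½·1/8·1/4 = 1/64; d_c = 1/8·13/4 = 13/32
d = 2·1/64 + 13/32 = 7/16
t_c = 13/4 > 0 ⇒ limit active, v_max = 1/8

d=7/16 v_max=1/8 a_max=1/2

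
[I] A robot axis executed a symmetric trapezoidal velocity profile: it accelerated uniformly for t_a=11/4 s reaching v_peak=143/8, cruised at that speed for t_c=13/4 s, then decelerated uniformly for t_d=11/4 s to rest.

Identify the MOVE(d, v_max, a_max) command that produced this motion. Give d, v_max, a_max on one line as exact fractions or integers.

d=429/4 v_max=143/8 a_max=13/2

a_max = (143/8)/(11/4) = 13/2
d_a = ½·143/8·11/4 = 1573/64; d_c = 143/8·13/4 = 1859/32
d = 2·1573/64 + 1859/32 = 429/4
t_c = 13/4 > 0 so v_max = 143/8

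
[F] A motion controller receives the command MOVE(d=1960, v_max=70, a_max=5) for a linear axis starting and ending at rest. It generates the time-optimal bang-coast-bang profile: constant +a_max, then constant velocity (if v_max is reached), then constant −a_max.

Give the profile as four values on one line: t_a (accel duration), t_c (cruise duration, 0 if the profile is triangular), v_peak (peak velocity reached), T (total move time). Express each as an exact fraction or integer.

t_a=14 t_c=14 v_peak=70 T=42

v_max²/a_max = 70²/5 = 980
1960 ≥ 980 so v_max reached
t_a = 70/5 = 14; v_peak = 70
d_cruise = 1960 − 980 = 980; t_c = 980/70 = 14
T = 2·14 + 14 = 42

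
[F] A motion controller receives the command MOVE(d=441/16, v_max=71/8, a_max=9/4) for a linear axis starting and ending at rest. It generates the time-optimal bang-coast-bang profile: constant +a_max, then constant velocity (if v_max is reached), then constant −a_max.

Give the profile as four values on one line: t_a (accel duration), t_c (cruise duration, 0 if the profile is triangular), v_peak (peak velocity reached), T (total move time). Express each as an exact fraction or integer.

vₘ²/aₘ = (71/8)²/(9/4) = 5041/144
441/16 < 5041/144 ⇒ no cruise
v_peak = √(441/16·9/4) = √(3969/64) = 63/8
t_a = (63/8)/(9/4) = 7/2; t_c = 0
T = 2·7/2 = 7

t_a=7/2 t_c=0 v_peak=63/8 T=7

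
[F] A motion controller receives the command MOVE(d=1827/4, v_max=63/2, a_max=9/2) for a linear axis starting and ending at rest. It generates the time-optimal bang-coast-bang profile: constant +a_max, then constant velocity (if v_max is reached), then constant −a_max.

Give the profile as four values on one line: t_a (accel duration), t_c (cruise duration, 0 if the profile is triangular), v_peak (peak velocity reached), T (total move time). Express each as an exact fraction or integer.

t_a=7 t_c=15/2 v_peak=63/2 T=43/2

vₘ²/aₘ = (63/2)²/(9/2) = 441/2
1827/4 ≥ 441/2 so v_max reached
t_a = (63/2)/(9/2) = 7; v_peak = 63/2
d_cruise = 1827/4 − 441/2 = 945/4; t_c = (945/4)/(63/2) = 15/2
T = 2·7 + 15/2 = 43/2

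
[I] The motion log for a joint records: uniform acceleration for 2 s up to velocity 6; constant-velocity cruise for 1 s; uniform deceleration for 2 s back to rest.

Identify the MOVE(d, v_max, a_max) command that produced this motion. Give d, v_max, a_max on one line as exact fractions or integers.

a_max = 6/2 = 3
d_a = ½·6·2 = 6; d_c = 6·1 = 6
d = 2·6 + 6 = 18
t_c = 1 > 0 so v_max = 6

d=18 v_max=6 a_max=3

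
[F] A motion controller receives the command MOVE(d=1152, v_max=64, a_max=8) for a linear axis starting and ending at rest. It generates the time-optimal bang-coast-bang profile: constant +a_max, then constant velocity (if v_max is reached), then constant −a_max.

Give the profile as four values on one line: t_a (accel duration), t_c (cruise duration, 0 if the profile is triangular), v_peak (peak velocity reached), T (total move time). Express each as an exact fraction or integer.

v_max²/a_max = 64²/8 = 512
1152 ≥ 512 ⇒ cruise phase
t_a = 64/8 = 8; v_peak = 64
d_cruise = 1152 − 512 = 640; t_c = 640/64 = 10
T = 2·8 + 10 = 26

t_a=8 t_c=10 v_peak=64 T=26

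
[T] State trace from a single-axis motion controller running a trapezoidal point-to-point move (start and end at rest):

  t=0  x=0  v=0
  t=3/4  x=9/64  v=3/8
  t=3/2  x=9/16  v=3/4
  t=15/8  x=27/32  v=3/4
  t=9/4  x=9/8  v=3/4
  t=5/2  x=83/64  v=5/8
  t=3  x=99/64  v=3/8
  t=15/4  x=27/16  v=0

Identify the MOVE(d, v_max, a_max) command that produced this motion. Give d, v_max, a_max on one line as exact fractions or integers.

d=27/16 v_max=3/4 a_max=1/2

final state: t=15/4, x=27/16, v=0 → d = 27/16
a_max = (3/8−0)/(3/4−0) = 1/2
max v = 3/4 over t∈[3/2,9/4] → v_max = 3/4
check: 3/4·(3/2+3/4) = 27/16 ✓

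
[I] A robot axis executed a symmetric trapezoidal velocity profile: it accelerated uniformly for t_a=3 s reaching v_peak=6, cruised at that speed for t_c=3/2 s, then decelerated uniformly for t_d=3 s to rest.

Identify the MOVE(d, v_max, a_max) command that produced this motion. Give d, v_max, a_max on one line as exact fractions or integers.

a_max = 6/3 = 2
d_a = ½·6·3 = 9; d_c = 6·3/2 = 9
d = 2·9 + 9 = 27
t_c = 3/2 > 0 → v_max = v_peak = 6

d=27 v_max=6 a_max=2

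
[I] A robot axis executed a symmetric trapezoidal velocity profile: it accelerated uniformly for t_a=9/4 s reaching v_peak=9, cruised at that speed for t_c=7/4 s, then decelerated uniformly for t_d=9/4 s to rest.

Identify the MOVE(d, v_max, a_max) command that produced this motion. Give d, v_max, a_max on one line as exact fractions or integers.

a_max = 9/(9/4) = 4
d_a = ½·9·9/4 = 81/8; d_c = 9·7/4 = 63/4
d = 2·81/8 + 63/4 = 36
t_c = 7/4 > 0 so v_max = 9

d=36 v_max=9 a_max=4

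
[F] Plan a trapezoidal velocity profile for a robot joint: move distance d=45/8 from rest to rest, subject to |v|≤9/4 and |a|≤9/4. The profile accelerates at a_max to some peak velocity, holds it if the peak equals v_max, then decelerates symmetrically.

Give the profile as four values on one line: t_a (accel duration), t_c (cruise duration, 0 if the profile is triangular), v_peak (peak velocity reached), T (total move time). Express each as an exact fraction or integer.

t_a=1 t_c=3/2 v_peak=9/4 T=7/2

vₘ²/aₘ = (9/4)²/(9/4) = 9/4
45/8 ≥ 9/4 so v_max reached
t_a = (9/4)/(9/4) = 1; v_peak = 9/4
d_cruise = 45/8 − 9/4 = 27/8; t_c = (27/8)/(9/4) = 3/2
T = 2·1 + 3/2 = 7/2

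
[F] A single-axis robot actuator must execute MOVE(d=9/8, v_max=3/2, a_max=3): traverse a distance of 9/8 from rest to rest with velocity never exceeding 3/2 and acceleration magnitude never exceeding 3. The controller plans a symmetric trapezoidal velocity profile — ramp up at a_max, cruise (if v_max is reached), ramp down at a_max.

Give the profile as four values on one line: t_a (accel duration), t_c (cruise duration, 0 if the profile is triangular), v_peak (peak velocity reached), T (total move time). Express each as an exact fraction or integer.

t_a=1/2 t_c=1/4 v_peak=3/2 T=5/4

vₘ²/aₘ = (3/2)²/3 = 3/4
9/8 ≥ 3/4 ⇒ cruise phase
t_a = (3/2)/3 = 1/2; v_peak = 3/2
d_cruise = 9/8 − 3/4 = 3/8; t_c = (3/8)/(3/2) = 1/4
T = 2·1/2 + 1/4 = 5/4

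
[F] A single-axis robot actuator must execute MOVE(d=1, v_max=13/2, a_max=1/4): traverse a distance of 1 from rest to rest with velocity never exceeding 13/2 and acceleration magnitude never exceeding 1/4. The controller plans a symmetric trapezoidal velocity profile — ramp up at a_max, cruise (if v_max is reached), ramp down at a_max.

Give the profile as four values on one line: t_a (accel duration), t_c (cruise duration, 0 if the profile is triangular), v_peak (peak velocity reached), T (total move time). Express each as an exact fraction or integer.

(v_max)²/a_max = (13/2)²/(1/4) = 169
1 < 169 so t_c = 0
v_peak = √(1·1/4) = √(1/4) = 1/2
t_a = (1/2)/(1/4) = 2; t_c = 0
T = 2·2 = 4

t_a=2 t_c=0 v_peak=1/2 T=4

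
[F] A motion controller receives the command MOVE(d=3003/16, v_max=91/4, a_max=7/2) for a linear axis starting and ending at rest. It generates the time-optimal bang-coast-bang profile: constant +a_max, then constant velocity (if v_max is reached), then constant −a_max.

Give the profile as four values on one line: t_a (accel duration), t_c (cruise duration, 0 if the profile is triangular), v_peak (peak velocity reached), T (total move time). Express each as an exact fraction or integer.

(v_max)²/a_max = (91/4)²/(7/2) = 1183/8
3003/16 ≥ 1183/8 so v_max reached
t_a = (91/4)/(7/2) = 13/2; v_peak = 91/4
d_cruise = 3003/16 − 1183/8 = 637/16; t_c = (637/16)/(91/4) = 7/4
T = 2·13/2 + 7/4 = 59/4

t_a=13/2 t_c=7/4 v_peak=91/4 T=59/4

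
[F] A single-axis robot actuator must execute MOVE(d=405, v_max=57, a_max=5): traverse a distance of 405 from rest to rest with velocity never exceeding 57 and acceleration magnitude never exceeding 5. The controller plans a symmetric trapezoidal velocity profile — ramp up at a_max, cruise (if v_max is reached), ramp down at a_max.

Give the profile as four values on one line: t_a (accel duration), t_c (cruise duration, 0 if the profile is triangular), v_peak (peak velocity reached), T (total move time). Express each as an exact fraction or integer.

v_max²/a_max = 57²/5 = 3249/5
405 < 3249/5 so t_c = 0
v_peak = √(405·5) = √2025 = 45
t_a = 45/5 = 9; t_c = 0
T = 2·9 = 18

t_a=9 t_c=0 v_peak=45 T=18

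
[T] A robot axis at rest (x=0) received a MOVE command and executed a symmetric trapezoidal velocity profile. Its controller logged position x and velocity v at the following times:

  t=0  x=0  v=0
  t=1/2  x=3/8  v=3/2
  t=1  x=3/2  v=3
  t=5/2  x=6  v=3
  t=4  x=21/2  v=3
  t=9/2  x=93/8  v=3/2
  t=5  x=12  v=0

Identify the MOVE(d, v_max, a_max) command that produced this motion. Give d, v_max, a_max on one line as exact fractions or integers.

d=12 v_max=3 a_max=3

final state: t=5, x=12, v=0 → d = 12
a_max = (3/2−0)/(1/2−0) = 3
max v = 3 over t∈[1,4] → v_max = 3
check: 3·(1+3) = 12 ✓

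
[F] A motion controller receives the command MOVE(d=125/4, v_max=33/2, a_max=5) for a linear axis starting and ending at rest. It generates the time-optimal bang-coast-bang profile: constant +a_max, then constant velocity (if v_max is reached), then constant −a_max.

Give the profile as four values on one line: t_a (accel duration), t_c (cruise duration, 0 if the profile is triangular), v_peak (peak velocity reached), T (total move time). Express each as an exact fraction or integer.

(v_max)²/a_max = (33/2)²/5 = 1089/20
125/4 < 1089/20 so t_c = 0
v_peak = √(125/4·5) = √(625/4) = 25/2
t_a = (25/2)/5 = 5/2; t_c = 0
T = 2·5/2 = 5

t_a=5/2 t_c=0 v_peak=25/2 T=5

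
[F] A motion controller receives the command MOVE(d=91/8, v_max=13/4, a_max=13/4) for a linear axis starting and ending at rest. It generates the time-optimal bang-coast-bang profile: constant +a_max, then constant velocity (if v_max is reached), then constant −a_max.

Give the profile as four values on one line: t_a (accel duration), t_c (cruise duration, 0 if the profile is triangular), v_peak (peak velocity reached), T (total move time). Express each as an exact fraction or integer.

t_a=1 t_c=5/2 v_peak=13/4 T=9/2

v_max²/a_max = (13/4)²/(13/4) = 13/4
91/8 ≥ 13/4 so v_max reached
t_a = (13/4)/(13/4) = 1; v_peak = 13/4
d_cruise = 91/8 − 13/4 = 65/8; t_c = (65/8)/(13/4) = 5/2
T = 2·1 + 5/2 = 9/2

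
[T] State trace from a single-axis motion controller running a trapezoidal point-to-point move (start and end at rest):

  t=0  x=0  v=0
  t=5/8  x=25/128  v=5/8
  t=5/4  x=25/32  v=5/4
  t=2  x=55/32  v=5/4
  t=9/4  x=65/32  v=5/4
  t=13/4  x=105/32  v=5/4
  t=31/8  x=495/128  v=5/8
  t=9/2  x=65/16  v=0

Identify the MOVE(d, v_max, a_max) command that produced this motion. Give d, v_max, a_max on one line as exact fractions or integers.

d=65/16 v_max=5/4 a_max=1

final state: t=9/2, x=65/16, v=0 → d = 65/16
a_max = (5/8−0)/(5/8−0) = 1
max v = 5/4 over t∈[5/4,13/4] → v_max = 5/4
check: 5/4·(5/4+2) = 65/16 ✓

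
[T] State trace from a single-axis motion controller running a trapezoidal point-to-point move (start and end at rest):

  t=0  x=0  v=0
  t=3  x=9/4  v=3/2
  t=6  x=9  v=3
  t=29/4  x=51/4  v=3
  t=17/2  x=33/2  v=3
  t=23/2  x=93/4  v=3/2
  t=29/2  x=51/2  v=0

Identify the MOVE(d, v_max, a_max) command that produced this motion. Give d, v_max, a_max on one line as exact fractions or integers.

final state: t=29/2, x=51/2, v=0 → d = 51/2
a_max = (3/2−0)/(3−0) = 1/2
max v = 3 over t∈[6,17/2] → v_max = 3
check: 3·(6+5/2) = 51/2 ✓

d=51/2 v_max=3 a_max=1/2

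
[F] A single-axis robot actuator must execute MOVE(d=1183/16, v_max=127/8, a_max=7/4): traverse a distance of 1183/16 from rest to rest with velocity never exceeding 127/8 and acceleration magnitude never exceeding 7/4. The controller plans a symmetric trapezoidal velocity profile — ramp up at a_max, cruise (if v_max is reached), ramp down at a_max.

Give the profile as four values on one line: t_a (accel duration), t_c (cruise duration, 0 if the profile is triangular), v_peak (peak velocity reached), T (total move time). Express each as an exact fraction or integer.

t_a=13/2 t_c=0 v_peak=91/8 T=13

vₘ²/aₘ = (127/8)²/(7/4) = 16129/112
1183/16 < 16129/112 → triangular
v_peak = √(1183/16·7/4) = √(8281/64) = 91/8
t_a = (91/8)/(7/4) = 13/2; t_c = 0
T = 2·13/2 = 13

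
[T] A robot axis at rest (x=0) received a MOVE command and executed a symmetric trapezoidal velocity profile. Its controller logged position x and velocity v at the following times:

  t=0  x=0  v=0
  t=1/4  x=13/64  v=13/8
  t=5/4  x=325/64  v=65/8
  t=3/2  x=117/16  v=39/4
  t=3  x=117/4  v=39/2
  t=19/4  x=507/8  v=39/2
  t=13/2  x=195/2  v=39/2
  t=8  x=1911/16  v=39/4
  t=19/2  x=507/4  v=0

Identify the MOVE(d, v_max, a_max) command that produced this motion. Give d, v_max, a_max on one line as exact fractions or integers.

d=507/4 v_max=39/2 a_max=13/2

final state: t=19/2, x=507/4, v=0 → d = 507/4
a_max = (13/8−0)/(1/4−0) = 13/2
max v = 39/2 over t∈[3,13/2] → v_max = 39/2
check: 39/2·(3+7/2) = 507/4 ✓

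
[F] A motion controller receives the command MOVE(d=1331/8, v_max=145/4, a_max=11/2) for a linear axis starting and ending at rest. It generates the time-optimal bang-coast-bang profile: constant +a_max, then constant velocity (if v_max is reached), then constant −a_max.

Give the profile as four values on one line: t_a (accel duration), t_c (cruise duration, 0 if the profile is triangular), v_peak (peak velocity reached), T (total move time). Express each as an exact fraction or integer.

vₘ²/aₘ = (145/4)²/(11/2) = 21025/88
1331/8 < 21025/88 so t_c = 0
v_peak = √(1331/8·11/2) = √(14641/16) = 121/4
t_a = (121/4)/(11/2) = 11/2; t_c = 0
T = 2·11/2 = 11

t_a=11/2 t_c=0 v_peak=121/4 T=11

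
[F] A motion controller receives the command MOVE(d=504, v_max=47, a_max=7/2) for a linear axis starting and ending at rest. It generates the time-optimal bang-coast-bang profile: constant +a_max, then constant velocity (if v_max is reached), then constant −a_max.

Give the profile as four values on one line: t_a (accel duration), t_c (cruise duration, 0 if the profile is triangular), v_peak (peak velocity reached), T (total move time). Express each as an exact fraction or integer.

(v_max)²/a_max = 47²/(7/2) = 4418/7
504 < 4418/7 so t_c = 0
v_peak = √(504·7/2) = √1764 = 42
t_a = 42/(7/2) = 12; t_c = 0
T = 2·12 = 24

t_a=12 t_c=0 v_peak=42 T=24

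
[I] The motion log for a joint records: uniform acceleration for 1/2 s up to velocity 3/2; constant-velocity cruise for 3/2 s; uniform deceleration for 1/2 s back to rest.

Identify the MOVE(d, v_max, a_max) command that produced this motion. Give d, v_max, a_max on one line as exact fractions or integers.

a_max = (3/2)/(1/2) = 3
d_a = ½·3/2·1/2 = 3/8; d_c = 3/2·3/2 = 9/4
d = 2·3/8 + 9/4 = 3
t_c = 3/2 > 0 so v_max = 3/2

d=3 v_max=3/2 a_max=3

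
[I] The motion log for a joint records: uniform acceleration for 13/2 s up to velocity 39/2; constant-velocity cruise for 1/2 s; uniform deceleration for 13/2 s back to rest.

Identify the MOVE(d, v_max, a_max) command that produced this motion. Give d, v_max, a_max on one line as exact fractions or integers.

a_max = (39/2)/(13/2) = 3
d_a = ½·39/2·13/2 = 507/8; d_c = 39/2·1/2 = 39/4
d = 2·507/8 + 39/4 = 273/2
t_c = 1/2 > 0 → v_max = v_peak = 39/2

d=273/2 v_max=39/2 a_max=3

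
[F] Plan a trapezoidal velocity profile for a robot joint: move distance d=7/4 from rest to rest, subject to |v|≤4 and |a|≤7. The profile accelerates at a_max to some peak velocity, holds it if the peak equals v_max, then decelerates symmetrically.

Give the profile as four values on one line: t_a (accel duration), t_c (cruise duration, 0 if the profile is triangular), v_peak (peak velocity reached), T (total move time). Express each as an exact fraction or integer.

(v_max)²/a_max = 4²/7 = 16/7
7/4 < 16/7 ⇒ no cruise
v_peak = √(7/4·7) = √(49/4) = 7/2
t_a = (7/2)/7 = 1/2; t_c = 0
T = 2·1/2 = 1

t_a=1/2 t_c=0 v_peak=7/2 T=1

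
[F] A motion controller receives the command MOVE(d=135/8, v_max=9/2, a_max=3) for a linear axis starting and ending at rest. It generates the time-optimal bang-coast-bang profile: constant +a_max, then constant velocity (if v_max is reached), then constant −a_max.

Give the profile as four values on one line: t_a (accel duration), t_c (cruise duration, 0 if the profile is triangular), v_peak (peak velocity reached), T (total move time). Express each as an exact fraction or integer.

v_max²/a_max = (9/2)²/3 = 27/4
135/8 ≥ 27/4 → trapezoidal
t_a = (9/2)/3 = 3/2; v_peak = 9/2
d_cruise = 135/8 − 27/4 = 81/8; t_c = (81/8)/(9/2) = 9/4
T = 2·3/2 + 9/4 = 21/4

t_a=3/2 t_c=9/4 v_peak=9/2 T=21/4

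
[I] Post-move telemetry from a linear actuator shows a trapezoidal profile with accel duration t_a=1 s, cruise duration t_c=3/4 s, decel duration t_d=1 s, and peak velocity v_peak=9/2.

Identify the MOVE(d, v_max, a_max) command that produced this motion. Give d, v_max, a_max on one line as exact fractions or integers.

d=63/8 v_max=9/2 a_max=9/2

a_max = (9/2)/1 = 9/2
d_a = ½·9/2·1 = 9/4; d_c = 9/2·3/4 = 27/8
d = 2·9/4 + 27/8 = 63/8
t_c = 3/4 > 0 ⇒ limit active, v_max = 9/2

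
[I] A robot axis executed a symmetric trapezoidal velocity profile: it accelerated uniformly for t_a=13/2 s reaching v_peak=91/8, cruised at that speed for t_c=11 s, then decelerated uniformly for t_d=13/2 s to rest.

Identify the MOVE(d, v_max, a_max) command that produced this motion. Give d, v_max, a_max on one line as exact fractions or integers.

a_max = (91/8)/(13/2) = 7/4
d_a = ½·91/8·13/2 = 1183/32; d_c = 91/8·11 = 1001/8
d = 2·1183/32 + 1001/8 = 3185/16
t_c = 11 > 0 so v_max = 91/8

d=3185/16 v_max=91/8 a_max=7/4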